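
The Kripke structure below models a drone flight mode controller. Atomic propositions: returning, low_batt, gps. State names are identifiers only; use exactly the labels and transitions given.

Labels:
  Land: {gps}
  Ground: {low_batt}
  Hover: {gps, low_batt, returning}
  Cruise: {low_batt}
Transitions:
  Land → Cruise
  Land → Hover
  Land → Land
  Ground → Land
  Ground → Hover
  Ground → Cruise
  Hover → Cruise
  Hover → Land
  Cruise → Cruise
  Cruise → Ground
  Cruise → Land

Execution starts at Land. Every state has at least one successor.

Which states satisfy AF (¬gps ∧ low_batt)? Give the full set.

{Ground, Cruise}

States satisfying ¬gps ∧ low_batt: {Ground, Cruise}.
States satisfying AF (¬gps ∧ low_batt): {Ground, Cruise}.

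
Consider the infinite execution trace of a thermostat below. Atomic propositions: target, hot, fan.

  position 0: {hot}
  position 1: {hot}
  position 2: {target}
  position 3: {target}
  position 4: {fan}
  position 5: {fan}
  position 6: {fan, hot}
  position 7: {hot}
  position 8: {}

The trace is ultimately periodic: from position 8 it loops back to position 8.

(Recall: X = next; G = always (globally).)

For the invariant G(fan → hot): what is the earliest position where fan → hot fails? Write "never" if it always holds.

Check fan → hot at each position in order: 0 ✓, 1 ✓, 2 ✓, 3 ✓.
At position 4 the labels are {fan}, so fan → hot is false there. This is the first violation.

4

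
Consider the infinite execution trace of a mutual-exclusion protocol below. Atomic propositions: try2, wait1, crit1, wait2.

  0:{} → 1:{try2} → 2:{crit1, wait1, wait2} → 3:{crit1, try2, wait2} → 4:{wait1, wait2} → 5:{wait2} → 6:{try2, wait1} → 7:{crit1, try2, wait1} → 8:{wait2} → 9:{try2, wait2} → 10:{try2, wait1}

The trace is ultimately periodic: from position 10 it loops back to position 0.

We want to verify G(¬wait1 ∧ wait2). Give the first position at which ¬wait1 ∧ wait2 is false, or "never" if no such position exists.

0

At position 0 the labels are {}, so ¬wait1 ∧ wait2 is false there. This is the first violation.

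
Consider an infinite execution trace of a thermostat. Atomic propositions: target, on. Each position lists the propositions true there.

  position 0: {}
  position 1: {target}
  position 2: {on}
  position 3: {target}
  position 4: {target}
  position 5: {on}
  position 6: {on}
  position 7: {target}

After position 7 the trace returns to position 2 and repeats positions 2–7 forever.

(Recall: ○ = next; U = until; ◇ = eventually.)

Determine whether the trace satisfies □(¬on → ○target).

¬on → ○target must hold at every position from 0 onward. It fails at position 1, so □(¬on → ○target) is false.
Positions where ¬on holds: 0, 1, 3, 4, 7.
Check ○target at each: 0→ok, 1→fails, 3→ok, 4→fails, 7→fails.

Violated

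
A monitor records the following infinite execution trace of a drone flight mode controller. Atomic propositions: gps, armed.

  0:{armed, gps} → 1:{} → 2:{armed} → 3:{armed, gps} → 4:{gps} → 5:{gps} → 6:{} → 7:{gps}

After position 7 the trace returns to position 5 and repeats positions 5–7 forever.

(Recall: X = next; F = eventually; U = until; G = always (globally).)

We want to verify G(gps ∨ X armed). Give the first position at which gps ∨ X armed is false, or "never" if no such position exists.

Check gps ∨ X armed at each position in order: 0 ✓, 1 ✓, 2 ✓, 3 ✓, 4 ✓, 5 ✓.
At position 6 the labels are {} and the next position 7 has {gps}, so gps ∨ X armed is false there. This is the first violation.

6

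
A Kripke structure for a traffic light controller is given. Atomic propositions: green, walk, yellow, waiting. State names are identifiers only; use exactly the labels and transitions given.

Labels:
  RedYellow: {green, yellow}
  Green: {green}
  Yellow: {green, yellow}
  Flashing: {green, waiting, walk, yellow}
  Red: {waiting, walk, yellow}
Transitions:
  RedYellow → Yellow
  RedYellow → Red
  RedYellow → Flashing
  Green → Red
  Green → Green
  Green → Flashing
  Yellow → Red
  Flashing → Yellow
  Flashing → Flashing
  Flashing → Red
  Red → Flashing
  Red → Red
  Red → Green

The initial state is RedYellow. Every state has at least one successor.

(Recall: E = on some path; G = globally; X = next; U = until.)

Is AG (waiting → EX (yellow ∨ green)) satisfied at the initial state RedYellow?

Holds

States satisfying waiting → EX (yellow ∨ green): {RedYellow, Green, Yellow, Flashing, Red}.
States satisfying AG (waiting → EX (yellow ∨ green)): {RedYellow, Green, Yellow, Flashing, Red}.
Every state reachable from RedYellow satisfies waiting → EX (yellow ∨ green).
RedYellow ∈ Sat(AG (waiting → EX (yellow ∨ green))).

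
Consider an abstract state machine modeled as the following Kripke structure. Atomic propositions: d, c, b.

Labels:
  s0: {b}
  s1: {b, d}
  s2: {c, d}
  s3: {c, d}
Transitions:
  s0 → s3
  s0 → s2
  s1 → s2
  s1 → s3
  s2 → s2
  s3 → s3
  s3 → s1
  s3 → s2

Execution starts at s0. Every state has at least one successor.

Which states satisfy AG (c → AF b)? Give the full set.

States satisfying c → AF b: {s0, s1}.
States satisfying AG (c → AF b): ∅.

none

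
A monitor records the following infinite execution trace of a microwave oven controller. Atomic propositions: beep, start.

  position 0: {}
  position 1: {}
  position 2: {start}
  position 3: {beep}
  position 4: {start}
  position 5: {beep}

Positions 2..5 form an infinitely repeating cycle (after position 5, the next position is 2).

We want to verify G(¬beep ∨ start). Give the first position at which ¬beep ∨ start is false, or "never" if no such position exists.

3

Check ¬beep ∨ start at each position in order: 0 ✓, 1 ✓, 2 ✓.
At position 3 the labels are {beep}, so ¬beep ∨ start is false there. This is the first violation.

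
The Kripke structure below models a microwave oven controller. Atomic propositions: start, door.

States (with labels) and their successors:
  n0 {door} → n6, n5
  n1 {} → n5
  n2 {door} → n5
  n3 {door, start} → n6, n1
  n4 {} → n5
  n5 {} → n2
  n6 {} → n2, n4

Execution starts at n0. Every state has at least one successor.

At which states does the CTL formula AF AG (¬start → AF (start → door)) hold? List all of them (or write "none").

{n0, n1, n2, n3, n4, n5, n6}

States satisfying AG (¬start → AF (start → door)): {n0, n1, n2, n3, n4, n5, n6}.
States satisfying AF AG (¬start → AF (start → door)): {n0, n1, n2, n3, n4, n5, n6}.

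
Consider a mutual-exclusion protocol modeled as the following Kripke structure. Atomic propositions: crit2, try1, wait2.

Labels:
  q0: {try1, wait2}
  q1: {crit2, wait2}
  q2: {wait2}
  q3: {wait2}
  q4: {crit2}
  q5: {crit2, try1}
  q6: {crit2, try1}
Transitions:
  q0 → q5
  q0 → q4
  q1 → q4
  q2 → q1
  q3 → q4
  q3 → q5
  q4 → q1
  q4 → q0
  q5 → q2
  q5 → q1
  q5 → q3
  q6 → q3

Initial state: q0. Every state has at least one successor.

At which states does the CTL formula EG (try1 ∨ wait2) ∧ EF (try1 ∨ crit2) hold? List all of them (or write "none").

{q0, q3, q5, q6}

States satisfying try1 ∨ wait2: {q0, q1, q2, q3, q5, q6}.
States satisfying EG (try1 ∨ wait2): {q0, q3, q5, q6}.
States satisfying try1 ∨ crit2: {q0, q1, q4, q5, q6}.
States satisfying EF (try1 ∨ crit2): {q0, q1, q2, q3, q4, q5, q6}.
States satisfying EG (try1 ∨ wait2) ∧ EF (try1 ∨ crit2): {q0, q3, q5, q6}.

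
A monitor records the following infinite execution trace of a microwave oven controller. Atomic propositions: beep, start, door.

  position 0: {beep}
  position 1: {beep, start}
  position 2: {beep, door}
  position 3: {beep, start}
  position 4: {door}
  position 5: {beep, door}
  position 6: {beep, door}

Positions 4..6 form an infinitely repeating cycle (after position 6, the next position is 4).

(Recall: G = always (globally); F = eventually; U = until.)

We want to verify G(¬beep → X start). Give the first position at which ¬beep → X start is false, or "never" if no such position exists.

4

Check ¬beep → X start at each position in order: 0 ✓, 1 ✓, 2 ✓, 3 ✓.
At position 4 the labels are {door} and the next position 5 has {beep, door}, so ¬beep → X start is false there. This is the first violation.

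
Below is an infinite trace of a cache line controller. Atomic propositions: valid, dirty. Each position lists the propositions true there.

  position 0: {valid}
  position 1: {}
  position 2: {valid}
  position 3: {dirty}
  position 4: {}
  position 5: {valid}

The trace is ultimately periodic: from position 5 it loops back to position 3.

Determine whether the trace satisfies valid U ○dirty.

No

Walking from position 0: at position 1, ○dirty has not yet held and valid fails, so valid U ○dirty is false.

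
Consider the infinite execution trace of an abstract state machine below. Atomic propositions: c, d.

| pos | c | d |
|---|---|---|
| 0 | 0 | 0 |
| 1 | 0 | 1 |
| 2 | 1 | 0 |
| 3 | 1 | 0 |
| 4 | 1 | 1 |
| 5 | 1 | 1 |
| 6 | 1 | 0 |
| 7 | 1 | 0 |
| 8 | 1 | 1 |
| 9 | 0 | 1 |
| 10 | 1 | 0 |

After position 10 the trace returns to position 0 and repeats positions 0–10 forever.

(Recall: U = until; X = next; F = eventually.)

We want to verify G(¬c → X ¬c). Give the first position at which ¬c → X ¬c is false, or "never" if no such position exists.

Check ¬c → X ¬c at each position in order: 0 ✓.
At position 1 the labels are {d} and the next position 2 has {c}, so ¬c → X ¬c is false there. This is the first violation.

1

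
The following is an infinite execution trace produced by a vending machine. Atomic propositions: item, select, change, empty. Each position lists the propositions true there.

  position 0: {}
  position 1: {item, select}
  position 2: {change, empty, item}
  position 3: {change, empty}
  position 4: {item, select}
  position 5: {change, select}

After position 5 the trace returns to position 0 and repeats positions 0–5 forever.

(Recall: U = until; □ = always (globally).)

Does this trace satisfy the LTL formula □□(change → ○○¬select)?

□(change → ○○¬select) must hold at every position from 0 onward. It fails at position 0, so □□(change → ○○¬select) is false.

Violated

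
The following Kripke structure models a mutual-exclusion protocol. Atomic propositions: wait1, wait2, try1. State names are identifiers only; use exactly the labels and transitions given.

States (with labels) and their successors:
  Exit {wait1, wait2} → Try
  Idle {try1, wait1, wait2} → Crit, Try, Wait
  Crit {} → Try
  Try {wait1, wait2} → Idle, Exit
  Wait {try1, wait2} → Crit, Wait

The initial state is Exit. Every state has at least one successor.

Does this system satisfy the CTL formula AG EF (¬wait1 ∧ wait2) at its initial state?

Satisfied

States satisfying EF (¬wait1 ∧ wait2): {Exit, Idle, Crit, Try, Wait}.
States satisfying AG EF (¬wait1 ∧ wait2): {Exit, Idle, Crit, Try, Wait}.
Every state reachable from Exit satisfies EF (¬wait1 ∧ wait2).
Exit ∈ Sat(AG EF (¬wait1 ∧ wait2)).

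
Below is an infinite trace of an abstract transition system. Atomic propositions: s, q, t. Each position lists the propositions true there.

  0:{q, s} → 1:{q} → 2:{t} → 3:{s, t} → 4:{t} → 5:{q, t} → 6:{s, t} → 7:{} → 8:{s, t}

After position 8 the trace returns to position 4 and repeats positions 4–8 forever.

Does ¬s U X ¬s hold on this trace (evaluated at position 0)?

Walking from position 0: X ¬s first holds at position 0, and ¬s holds at every earlier position along the way, so ¬s U X ¬s holds.

Yes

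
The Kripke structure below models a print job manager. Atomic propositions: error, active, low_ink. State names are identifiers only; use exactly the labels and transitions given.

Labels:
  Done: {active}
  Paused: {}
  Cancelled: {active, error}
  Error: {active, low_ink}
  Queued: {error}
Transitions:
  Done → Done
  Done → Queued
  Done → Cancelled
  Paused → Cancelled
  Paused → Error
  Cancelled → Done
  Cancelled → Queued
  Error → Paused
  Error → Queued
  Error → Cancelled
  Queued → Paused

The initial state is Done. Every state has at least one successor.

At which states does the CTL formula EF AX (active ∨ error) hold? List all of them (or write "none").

States satisfying AX (active ∨ error): {Done, Paused, Cancelled}.
States satisfying EF AX (active ∨ error): {Done, Paused, Cancelled, Error, Queued}.

{Done, Paused, Cancelled, Error, Queued}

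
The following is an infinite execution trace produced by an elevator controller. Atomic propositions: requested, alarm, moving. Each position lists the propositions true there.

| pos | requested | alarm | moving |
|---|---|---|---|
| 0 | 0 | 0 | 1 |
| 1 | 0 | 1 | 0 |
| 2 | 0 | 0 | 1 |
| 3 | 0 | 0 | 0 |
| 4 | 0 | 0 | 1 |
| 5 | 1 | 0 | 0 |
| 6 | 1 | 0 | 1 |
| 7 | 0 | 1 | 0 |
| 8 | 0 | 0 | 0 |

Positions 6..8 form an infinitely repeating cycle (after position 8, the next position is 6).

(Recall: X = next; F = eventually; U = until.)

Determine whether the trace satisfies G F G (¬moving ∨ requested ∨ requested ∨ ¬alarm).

Holds

F G (¬moving ∨ requested ∨ requested ∨ ¬alarm) holds at every position 0..8, and those are all positions ever visited, so G F G (¬moving ∨ requested ∨ requested ∨ ¬alarm) holds.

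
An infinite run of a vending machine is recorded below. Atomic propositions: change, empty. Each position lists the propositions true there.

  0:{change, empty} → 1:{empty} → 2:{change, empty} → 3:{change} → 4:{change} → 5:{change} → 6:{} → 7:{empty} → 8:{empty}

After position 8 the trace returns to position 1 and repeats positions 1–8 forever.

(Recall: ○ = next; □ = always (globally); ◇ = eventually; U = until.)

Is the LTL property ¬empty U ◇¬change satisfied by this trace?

Walking from position 0: ◇¬change first holds at position 0, and ¬empty holds at every earlier position along the way, so ¬empty U ◇¬change holds.

Holds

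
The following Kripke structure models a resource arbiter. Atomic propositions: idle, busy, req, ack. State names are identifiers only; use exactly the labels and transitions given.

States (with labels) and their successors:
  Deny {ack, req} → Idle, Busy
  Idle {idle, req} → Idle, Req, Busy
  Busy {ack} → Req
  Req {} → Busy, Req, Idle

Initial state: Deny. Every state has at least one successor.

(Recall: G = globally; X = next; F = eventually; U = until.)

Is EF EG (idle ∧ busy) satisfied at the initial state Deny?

States satisfying EG (idle ∧ busy): ∅.
States satisfying EF EG (idle ∧ busy): ∅.
No suitable path/successor from Deny witnesses the formula.
Deny ∉ Sat(EF EG (idle ∧ busy)).

Does not hold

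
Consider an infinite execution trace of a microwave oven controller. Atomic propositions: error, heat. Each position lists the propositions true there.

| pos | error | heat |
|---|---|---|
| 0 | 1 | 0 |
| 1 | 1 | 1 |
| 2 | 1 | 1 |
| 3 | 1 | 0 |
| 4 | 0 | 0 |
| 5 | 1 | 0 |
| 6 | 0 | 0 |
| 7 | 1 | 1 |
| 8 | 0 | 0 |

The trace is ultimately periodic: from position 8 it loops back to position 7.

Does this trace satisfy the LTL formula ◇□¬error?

Violated

□¬error is false at every position 0..8, so it never becomes true and ◇□¬error fails.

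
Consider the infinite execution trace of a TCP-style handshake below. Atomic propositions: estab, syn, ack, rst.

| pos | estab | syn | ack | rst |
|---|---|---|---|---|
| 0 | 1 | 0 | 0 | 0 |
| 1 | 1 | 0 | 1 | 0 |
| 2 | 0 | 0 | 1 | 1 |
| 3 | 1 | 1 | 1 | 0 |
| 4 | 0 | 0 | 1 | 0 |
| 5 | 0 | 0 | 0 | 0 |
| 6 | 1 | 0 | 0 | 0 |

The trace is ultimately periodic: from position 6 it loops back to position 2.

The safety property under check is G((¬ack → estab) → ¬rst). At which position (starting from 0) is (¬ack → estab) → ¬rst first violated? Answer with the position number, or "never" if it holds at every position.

2

Check (¬ack → estab) → ¬rst at each position in order: 0 ✓, 1 ✓.
At position 2 the labels are {ack, rst}, so (¬ack → estab) → ¬rst is false there. This is the first violation.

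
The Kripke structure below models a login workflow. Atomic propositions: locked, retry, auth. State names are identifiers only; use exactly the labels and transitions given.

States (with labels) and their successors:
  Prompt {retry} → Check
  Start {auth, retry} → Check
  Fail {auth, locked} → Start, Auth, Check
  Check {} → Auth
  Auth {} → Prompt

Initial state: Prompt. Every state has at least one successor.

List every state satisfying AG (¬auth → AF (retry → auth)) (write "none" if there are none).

{Prompt, Start, Fail, Check, Auth}

States satisfying ¬auth → AF (retry → auth): {Prompt, Start, Fail, Check, Auth}.
States satisfying AG (¬auth → AF (retry → auth)): {Prompt, Start, Fail, Check, Auth}.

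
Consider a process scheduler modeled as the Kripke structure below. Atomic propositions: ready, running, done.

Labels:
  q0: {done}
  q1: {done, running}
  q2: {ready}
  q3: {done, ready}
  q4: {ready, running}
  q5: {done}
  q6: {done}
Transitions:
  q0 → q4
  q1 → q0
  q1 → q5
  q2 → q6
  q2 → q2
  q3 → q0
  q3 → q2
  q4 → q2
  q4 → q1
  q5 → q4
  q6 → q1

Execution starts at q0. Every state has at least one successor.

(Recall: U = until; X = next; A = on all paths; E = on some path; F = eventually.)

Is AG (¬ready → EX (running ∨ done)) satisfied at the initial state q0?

Yes

States satisfying ¬ready → EX (running ∨ done): {q0, q1, q2, q3, q4, q5, q6}.
States satisfying AG (¬ready → EX (running ∨ done)): {q0, q1, q2, q3, q4, q5, q6}.
Every state reachable from q0 satisfies ¬ready → EX (running ∨ done).
q0 ∈ Sat(AG (¬ready → EX (running ∨ done))).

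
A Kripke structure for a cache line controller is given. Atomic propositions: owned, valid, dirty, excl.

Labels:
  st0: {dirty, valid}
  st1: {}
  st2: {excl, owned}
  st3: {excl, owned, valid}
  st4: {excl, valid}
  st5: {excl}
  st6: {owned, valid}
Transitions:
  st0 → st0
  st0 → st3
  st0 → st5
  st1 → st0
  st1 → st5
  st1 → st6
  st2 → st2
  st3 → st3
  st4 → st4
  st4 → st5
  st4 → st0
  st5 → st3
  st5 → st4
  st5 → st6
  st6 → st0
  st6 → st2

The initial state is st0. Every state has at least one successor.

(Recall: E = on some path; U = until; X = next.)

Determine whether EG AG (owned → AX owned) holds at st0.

No

States satisfying AG (owned → AX owned): {st2, st3}.
States satisfying EG AG (owned → AX owned): {st2, st3}.
No suitable path/successor from st0 witnesses the formula.
st0 ∉ Sat(EG AG (owned → AX owned)).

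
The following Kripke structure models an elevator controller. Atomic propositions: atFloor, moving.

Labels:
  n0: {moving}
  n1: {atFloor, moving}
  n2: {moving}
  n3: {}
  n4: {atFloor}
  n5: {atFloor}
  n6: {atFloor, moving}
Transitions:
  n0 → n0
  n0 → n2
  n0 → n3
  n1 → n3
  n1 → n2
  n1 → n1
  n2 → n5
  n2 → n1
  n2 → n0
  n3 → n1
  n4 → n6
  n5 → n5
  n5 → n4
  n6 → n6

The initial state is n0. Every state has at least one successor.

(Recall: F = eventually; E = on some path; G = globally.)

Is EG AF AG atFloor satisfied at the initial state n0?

States satisfying AF AG atFloor: {n4, n5, n6}.
States satisfying EG AF AG atFloor: {n4, n5, n6}.
No suitable path/successor from n0 witnesses the formula.
n0 ∉ Sat(EG AF AG atFloor).

Violated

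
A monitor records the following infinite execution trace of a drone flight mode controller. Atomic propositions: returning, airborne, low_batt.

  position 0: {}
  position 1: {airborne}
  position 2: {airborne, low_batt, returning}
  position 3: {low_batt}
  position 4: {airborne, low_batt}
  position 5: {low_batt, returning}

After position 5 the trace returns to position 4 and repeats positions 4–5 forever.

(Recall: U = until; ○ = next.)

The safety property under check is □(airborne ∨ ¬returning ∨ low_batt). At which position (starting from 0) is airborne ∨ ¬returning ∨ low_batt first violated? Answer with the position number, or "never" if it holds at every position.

never

airborne ∨ ¬returning ∨ low_batt holds at every position 0..5, and those are all the positions the trace ever visits, so the invariant □(airborne ∨ ¬returning ∨ low_batt) is never violated.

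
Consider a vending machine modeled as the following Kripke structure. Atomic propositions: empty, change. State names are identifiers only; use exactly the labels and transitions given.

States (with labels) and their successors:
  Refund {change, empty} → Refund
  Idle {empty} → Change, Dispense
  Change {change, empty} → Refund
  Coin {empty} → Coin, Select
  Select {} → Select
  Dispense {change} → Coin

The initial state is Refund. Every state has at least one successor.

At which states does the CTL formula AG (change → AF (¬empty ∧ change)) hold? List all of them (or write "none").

{Coin, Select, Dispense}

States satisfying change → AF (¬empty ∧ change): {Idle, Coin, Select, Dispense}.
States satisfying AG (change → AF (¬empty ∧ change)): {Coin, Select, Dispense}.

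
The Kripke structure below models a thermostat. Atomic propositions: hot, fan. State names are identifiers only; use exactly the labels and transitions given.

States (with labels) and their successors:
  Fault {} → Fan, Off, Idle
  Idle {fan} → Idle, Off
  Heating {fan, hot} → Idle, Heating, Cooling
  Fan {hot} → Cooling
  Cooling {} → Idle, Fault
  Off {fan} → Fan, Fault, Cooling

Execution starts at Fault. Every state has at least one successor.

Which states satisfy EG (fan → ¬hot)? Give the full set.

States satisfying fan → ¬hot: {Fault, Idle, Fan, Cooling, Off}.
States satisfying EG (fan → ¬hot): {Fault, Idle, Fan, Cooling, Off}.

{Fault, Idle, Fan, Cooling, Off}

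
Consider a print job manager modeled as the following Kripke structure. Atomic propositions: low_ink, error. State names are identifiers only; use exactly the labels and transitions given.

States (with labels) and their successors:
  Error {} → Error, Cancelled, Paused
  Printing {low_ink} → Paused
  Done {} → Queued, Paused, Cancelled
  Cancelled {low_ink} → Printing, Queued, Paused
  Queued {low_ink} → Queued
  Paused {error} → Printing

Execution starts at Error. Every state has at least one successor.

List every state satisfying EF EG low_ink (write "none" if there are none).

States satisfying EG low_ink: {Cancelled, Queued}.
States satisfying EF EG low_ink: {Error, Done, Cancelled, Queued}.

{Error, Done, Cancelled, Queued}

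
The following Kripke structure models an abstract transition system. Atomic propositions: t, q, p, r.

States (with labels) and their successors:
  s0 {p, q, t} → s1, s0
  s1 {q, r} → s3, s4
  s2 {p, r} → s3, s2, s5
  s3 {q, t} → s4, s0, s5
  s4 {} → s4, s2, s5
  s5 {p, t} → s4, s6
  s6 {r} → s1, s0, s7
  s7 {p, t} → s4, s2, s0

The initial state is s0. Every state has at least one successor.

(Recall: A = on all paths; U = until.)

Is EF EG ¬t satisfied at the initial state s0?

Satisfied

States satisfying EG ¬t: {s1, s2, s4, s6}.
States satisfying EF EG ¬t: {s0, s1, s2, s3, s4, s5, s6, s7}.
Some path from s0 reaches a state where EG ¬t holds.
s0 ∈ Sat(EF EG ¬t).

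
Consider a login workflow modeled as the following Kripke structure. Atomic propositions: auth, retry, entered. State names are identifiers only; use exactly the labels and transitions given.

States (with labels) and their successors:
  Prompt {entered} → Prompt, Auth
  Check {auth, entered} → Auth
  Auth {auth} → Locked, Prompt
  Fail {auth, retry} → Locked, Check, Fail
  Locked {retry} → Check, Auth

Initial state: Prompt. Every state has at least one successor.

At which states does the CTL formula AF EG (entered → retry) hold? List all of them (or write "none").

States satisfying EG (entered → retry): {Auth, Fail, Locked}.
States satisfying AF EG (entered → retry): {Check, Auth, Fail, Locked}.

{Check, Auth, Fail, Locked}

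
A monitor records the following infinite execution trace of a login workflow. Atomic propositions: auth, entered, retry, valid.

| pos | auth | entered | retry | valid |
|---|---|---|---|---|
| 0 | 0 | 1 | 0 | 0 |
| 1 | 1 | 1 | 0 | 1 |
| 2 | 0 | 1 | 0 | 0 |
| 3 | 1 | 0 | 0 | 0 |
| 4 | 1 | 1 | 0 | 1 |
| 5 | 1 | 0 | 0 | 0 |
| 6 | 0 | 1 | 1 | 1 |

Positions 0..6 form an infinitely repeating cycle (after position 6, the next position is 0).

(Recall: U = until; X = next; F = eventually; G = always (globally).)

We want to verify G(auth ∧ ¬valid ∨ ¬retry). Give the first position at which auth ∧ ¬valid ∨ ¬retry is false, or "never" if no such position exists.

Check auth ∧ ¬valid ∨ ¬retry at each position in order: 0 ✓, 1 ✓, 2 ✓, 3 ✓, 4 ✓, 5 ✓.
At position 6 the labels are {entered, retry, valid}, so auth ∧ ¬valid ∨ ¬retry is false there. This is the first violation.

6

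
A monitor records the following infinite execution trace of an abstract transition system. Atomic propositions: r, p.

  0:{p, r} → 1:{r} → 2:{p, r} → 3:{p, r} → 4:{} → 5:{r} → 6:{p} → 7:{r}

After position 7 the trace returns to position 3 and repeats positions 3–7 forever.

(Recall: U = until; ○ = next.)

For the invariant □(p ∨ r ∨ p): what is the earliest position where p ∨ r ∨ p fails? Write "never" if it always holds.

4

Check p ∨ r ∨ p at each position in order: 0 ✓, 1 ✓, 2 ✓, 3 ✓.
At position 4 the labels are {}, so p ∨ r ∨ p is false there. This is the first violation.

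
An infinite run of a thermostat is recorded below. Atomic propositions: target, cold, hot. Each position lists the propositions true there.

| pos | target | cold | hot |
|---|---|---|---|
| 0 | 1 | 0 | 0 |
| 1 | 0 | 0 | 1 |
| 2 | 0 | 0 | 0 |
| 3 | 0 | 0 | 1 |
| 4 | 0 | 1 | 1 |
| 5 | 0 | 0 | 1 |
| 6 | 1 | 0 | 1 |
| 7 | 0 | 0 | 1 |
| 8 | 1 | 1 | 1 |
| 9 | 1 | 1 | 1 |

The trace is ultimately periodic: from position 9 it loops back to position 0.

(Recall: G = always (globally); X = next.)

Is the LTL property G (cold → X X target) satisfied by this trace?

cold → X X target must hold at every position from 0 onward. It fails at position 9, so G (cold → X X target) is false.
Positions where cold holds: 4, 8, 9.
Check X X target at each: 4→ok, 8→ok, 9→fails.

Violated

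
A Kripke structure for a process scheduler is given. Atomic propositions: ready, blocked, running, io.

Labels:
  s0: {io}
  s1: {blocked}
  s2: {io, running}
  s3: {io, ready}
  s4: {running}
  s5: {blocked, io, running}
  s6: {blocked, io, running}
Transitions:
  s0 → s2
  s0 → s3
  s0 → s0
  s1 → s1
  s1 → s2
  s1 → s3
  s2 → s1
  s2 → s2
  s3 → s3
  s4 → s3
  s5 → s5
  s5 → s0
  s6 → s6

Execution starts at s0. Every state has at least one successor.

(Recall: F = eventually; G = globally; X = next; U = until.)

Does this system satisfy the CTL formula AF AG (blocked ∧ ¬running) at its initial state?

States satisfying AG (blocked ∧ ¬running): ∅.
States satisfying AF AG (blocked ∧ ¬running): ∅.
There is a path from s0 along which AG (blocked ∧ ¬running) never holds.
s0 ∉ Sat(AF AG (blocked ∧ ¬running)).

No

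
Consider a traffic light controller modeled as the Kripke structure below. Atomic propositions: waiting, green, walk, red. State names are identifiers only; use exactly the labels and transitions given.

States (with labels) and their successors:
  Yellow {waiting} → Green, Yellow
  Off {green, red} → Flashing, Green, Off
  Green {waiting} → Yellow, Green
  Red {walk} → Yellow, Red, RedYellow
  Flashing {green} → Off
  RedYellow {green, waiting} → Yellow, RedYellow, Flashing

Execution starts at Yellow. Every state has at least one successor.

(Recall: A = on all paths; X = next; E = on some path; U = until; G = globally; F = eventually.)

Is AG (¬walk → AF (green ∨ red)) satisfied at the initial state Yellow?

States satisfying ¬walk → AF (green ∨ red): {Off, Red, Flashing, RedYellow}.
States satisfying AG (¬walk → AF (green ∨ red)): ∅.
Green is reachable from Yellow and violates ¬walk → AF (green ∨ red), so AG fails at Yellow.
Yellow ∉ Sat(AG (¬walk → AF (green ∨ red))).

Violated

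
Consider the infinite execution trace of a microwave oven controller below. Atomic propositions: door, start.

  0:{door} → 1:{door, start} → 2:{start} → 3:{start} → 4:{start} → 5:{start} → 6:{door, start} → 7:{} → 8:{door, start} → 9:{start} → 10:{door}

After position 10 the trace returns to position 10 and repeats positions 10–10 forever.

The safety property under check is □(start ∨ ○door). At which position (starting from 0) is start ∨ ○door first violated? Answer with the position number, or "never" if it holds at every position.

start ∨ ○door holds at every position 0..10, and those are all the positions the trace ever visits, so the invariant □(start ∨ ○door) is never violated.

never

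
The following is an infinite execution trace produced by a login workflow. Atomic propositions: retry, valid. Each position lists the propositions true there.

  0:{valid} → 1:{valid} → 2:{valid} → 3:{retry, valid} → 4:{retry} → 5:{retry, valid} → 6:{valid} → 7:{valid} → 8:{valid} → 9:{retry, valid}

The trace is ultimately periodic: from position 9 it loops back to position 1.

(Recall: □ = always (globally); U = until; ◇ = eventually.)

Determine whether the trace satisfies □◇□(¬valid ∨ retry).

Does not hold

◇□(¬valid ∨ retry) must hold at every position from 0 onward. It fails at position 0, so □◇□(¬valid ∨ retry) is false.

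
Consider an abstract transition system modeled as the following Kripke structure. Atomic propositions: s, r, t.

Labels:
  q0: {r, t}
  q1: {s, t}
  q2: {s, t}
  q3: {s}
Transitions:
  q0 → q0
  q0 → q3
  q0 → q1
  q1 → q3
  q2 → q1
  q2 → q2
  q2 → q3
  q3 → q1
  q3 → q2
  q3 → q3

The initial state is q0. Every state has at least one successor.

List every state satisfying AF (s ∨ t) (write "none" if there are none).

{q0, q1, q2, q3}

States satisfying s ∨ t: {q0, q1, q2, q3}.
States satisfying AF (s ∨ t): {q0, q1, q2, q3}.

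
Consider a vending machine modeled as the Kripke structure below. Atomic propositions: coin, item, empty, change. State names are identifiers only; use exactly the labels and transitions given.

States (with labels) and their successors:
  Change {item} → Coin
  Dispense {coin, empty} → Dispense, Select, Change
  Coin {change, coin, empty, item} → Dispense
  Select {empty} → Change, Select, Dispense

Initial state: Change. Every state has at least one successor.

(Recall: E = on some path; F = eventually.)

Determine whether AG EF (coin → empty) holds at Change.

States satisfying EF (coin → empty): {Change, Dispense, Coin, Select}.
States satisfying AG EF (coin → empty): {Change, Dispense, Coin, Select}.
Every state reachable from Change satisfies EF (coin → empty).
Change ∈ Sat(AG EF (coin → empty)).

Holds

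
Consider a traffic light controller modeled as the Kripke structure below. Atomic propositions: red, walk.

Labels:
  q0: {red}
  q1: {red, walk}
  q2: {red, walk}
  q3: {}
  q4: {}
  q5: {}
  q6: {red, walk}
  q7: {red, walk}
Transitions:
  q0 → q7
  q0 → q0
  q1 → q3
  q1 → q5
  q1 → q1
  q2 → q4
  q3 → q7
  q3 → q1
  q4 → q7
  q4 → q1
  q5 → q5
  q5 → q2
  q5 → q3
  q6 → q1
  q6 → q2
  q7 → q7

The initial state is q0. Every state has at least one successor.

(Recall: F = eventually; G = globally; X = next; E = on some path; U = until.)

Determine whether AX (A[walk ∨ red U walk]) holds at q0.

States satisfying A[walk ∨ red U walk]: {q1, q2, q6, q7}.
States satisfying AX (A[walk ∨ red U walk]): {q3, q4, q6, q7}.
q0 ∉ Sat(AX (A[walk ∨ red U walk])).

Violated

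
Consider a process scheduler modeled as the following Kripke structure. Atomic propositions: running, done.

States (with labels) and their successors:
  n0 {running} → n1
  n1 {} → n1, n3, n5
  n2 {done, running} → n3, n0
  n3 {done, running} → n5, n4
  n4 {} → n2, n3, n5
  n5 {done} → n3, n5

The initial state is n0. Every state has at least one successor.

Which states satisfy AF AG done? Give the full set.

none

States satisfying AG done: ∅.
States satisfying AF AG done: ∅.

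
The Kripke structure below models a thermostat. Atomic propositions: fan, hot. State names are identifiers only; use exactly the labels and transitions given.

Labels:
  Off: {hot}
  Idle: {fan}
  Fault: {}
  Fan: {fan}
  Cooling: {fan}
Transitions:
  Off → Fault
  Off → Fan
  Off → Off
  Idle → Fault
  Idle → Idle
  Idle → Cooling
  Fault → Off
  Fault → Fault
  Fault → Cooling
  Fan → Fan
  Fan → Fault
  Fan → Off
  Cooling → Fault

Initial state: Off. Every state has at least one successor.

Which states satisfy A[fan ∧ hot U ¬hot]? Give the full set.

States satisfying fan ∧ hot: ∅.
States satisfying ¬hot: {Idle, Fault, Fan, Cooling}.
States satisfying A[fan ∧ hot U ¬hot]: {Idle, Fault, Fan, Cooling}.

{Idle, Fault, Fan, Cooling}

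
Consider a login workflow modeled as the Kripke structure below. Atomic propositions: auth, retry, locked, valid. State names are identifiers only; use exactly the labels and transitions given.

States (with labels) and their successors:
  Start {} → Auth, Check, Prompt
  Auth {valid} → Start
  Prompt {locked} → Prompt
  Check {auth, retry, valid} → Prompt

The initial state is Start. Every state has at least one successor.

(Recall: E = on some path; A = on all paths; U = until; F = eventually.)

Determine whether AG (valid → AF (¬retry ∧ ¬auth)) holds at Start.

States satisfying valid → AF (¬retry ∧ ¬auth): {Start, Auth, Prompt, Check}.
States satisfying AG (valid → AF (¬retry ∧ ¬auth)): {Start, Auth, Prompt, Check}.
Every state reachable from Start satisfies valid → AF (¬retry ∧ ¬auth).
Start ∈ Sat(AG (valid → AF (¬retry ∧ ¬auth))).

Holds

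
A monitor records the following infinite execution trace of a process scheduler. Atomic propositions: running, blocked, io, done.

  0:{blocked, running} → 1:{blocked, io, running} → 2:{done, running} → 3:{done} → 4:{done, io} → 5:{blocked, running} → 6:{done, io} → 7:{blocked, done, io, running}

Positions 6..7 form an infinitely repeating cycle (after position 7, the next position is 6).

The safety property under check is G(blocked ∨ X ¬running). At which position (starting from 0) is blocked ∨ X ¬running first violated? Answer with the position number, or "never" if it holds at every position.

4

Check blocked ∨ X ¬running at each position in order: 0 ✓, 1 ✓, 2 ✓, 3 ✓.
At position 4 the labels are {done, io} and the next position 5 has {blocked, running}, so blocked ∨ X ¬running is false there. This is the first violation.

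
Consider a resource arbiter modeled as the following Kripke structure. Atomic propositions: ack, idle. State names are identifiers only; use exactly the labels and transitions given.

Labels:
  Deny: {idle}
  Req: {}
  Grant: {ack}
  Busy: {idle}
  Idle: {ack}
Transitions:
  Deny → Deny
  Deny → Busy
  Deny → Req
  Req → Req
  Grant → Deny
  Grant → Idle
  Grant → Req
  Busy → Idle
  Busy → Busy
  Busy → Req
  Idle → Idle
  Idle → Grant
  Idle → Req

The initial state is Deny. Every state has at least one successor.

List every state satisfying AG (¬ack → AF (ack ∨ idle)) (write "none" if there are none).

States satisfying ¬ack → AF (ack ∨ idle): {Deny, Grant, Busy, Idle}.
States satisfying AG (¬ack → AF (ack ∨ idle)): ∅.

none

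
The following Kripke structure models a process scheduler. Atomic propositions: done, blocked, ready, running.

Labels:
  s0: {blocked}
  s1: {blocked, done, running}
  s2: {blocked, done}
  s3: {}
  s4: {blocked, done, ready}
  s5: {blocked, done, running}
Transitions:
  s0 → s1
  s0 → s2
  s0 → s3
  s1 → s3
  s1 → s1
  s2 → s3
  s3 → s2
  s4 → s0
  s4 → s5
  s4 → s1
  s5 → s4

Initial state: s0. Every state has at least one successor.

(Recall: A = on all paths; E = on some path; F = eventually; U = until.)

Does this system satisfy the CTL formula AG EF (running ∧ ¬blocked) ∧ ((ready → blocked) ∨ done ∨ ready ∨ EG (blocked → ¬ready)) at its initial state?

Does not hold

States satisfying EF (running ∧ ¬blocked): ∅.
States satisfying AG EF (running ∧ ¬blocked): ∅.
States satisfying ready → blocked: {s0, s1, s2, s3, s4, s5}.
States satisfying done ∨ ready: {s1, s2, s4, s5}.
States satisfying (ready → blocked) ∨ done ∨ ready: {s0, s1, s2, s3, s4, s5}.
States satisfying blocked → ¬ready: {s0, s1, s2, s3, s5}.
States satisfying EG (blocked → ¬ready): {s0, s1, s2, s3}.
States satisfying AG EF (running ∧ ¬blocked) ∧ ((ready → blocked) ∨ done ∨ ready ∨ EG (blocked → ¬ready)): ∅.
s0 ∉ Sat(AG EF (running ∧ ¬blocked) ∧ ((ready → blocked) ∨ done ∨ ready ∨ EG (blocked → ¬ready))).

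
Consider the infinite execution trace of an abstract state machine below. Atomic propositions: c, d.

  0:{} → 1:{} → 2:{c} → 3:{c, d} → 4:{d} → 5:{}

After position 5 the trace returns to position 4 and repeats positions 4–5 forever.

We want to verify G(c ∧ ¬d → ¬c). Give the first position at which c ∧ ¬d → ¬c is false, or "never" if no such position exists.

Check c ∧ ¬d → ¬c at each position in order: 0 ✓, 1 ✓.
At position 2 the labels are {c}, so c ∧ ¬d → ¬c is false there. This is the first violation.

2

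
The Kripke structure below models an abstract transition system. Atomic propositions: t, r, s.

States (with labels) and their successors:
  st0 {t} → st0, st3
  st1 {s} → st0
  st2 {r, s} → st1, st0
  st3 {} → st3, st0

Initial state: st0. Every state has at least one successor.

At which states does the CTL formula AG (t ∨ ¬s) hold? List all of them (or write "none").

States satisfying t ∨ ¬s: {st0, st3}.
States satisfying AG (t ∨ ¬s): {st0, st3}.

{st0, st3}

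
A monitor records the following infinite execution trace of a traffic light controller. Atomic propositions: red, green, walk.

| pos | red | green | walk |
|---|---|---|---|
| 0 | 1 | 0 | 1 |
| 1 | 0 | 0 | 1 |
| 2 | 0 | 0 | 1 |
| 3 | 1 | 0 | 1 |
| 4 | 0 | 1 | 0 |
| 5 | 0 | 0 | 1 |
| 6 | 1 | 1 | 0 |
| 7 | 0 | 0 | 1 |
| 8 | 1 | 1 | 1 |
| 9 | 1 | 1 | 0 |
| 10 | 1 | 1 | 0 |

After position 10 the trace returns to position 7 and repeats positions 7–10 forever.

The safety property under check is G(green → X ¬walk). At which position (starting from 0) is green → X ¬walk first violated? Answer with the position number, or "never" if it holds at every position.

4

Check green → X ¬walk at each position in order: 0 ✓, 1 ✓, 2 ✓, 3 ✓.
At position 4 the labels are {green} and the next position 5 has {walk}, so green → X ¬walk is false there. This is the first violation.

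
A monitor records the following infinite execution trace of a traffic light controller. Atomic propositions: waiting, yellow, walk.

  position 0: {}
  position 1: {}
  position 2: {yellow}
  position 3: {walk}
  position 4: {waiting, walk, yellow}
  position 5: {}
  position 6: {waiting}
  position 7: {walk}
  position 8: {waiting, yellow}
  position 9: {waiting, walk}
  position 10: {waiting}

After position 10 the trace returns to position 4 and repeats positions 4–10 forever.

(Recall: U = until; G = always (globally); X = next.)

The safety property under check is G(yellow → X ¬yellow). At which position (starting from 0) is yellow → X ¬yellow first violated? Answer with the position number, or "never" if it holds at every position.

yellow → X ¬yellow holds at every position 0..10, and those are all the positions the trace ever visits, so the invariant G(yellow → X ¬yellow) is never violated.

never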